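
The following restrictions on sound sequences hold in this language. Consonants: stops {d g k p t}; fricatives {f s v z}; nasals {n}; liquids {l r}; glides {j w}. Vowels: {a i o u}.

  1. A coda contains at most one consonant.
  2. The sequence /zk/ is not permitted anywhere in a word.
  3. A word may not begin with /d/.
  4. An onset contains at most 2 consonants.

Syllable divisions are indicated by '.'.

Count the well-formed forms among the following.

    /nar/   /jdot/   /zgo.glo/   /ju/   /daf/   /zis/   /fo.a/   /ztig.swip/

/nar/ — σ1 onset /n/, coda /r/ ok → well-formed
/jdot/ — σ1 onset /jd/ (2C), coda /t/ ok → well-formed
/zgo.glo/ — σ1 onset /zg/ (2C), coda /∅/ ok; σ2 onset /gl/ (2C), coda /∅/ ok → well-formed
/ju/ — σ1 onset /j/, coda /∅/ ok → well-formed
/daf/ — violates constraint 3: word begins with /d/ → ill-formed
/zis/ — σ1 onset /z/, coda /s/ ok → well-formed
/fo.a/ — σ1 onset /f/, coda /∅/ ok; σ2 onset /∅/, coda /∅/ ok → well-formed
/ztig.swip/ — σ1 onset /zt/ (2C), coda /g/ ok; σ2 onset /sw/ (2C), coda /p/ ok → well-formed
Well-formed: /nar/, /jdot/, /zgo.glo/, /ju/, /zis/, /fo.a/, /ztig.swip/ → 7.

7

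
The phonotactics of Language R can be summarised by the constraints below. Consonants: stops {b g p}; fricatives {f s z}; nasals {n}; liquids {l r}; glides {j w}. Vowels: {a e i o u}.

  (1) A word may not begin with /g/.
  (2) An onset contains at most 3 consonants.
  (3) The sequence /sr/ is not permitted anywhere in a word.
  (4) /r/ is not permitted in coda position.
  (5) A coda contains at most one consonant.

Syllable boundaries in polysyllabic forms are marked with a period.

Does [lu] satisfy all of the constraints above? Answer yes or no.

yes

[lu] — σ1 onset /l/, coda /∅/ ok → phonotactically legal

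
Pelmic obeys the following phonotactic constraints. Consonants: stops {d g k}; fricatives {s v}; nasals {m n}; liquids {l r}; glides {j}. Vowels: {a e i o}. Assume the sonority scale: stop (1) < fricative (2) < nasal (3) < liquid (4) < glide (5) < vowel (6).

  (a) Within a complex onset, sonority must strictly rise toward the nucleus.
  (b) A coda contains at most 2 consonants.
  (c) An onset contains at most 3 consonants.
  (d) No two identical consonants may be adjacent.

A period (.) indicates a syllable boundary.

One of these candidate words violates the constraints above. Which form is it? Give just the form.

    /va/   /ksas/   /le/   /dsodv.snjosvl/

/va/ — σ1 onset /v/, coda /∅/ ok → phonotactically legal
/ksas/ — σ1 onset /ks/ (1→2 rises), coda /s/ ok → phonotactically legal
/le/ — σ1 onset /l/, coda /∅/ ok → phonotactically legal
/dsodv.snjosvl/ — violates constraint (b): syllable 2 coda /svl/ has 3 consonants (> 2) → phonotactically illegal

/dsodv.snjosvl/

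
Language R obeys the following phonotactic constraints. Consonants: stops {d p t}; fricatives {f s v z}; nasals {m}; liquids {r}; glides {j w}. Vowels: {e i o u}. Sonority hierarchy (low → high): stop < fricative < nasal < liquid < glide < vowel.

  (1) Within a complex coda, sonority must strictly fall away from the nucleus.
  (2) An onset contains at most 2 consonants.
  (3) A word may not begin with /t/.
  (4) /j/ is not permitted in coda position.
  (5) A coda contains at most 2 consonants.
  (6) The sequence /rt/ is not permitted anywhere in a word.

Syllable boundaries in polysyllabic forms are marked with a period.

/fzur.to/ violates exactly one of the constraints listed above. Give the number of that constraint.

6

/fzur.to/: contains banned sequence /rt/.
This is a violation of constraint 6: "The sequence /rt/ is not permitted anywhere in a word."
The remaining constraints (1, 2, 3, 4, 5) are satisfied.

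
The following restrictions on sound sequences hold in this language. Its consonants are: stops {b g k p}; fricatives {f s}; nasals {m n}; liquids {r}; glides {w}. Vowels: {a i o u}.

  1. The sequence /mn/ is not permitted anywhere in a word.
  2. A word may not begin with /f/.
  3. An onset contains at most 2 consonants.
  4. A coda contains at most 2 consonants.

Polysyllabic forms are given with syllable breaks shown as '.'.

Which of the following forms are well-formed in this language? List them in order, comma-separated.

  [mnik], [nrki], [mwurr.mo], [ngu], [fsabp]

[mnik] — violates constraint 1: contains banned sequence /mn/ → ill-formed
[nrki] — violates constraint 3: syllable 1 onset /nrk/ has 3 consonants (> 2) → ill-formed
[mwurr.mo] — σ1 onset /mw/ (2C), coda /rr/ (2C) ok; σ2 onset /m/, coda /∅/ ok → well-formed
[ngu] — σ1 onset /ng/ (2C), coda /∅/ ok → well-formed
[fsabp] — violates constraint 2: word begins with /f/ → ill-formed

[mwurr.mo], [ngu]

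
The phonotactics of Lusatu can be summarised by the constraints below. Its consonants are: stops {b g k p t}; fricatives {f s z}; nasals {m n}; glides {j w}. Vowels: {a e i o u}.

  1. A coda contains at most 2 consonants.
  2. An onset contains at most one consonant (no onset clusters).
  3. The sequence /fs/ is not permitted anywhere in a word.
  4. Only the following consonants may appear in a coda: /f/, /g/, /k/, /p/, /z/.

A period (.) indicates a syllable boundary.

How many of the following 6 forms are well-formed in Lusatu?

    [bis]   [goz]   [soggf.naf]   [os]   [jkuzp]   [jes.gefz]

[bis] — violates constraint 4: syllable 1 coda contains /s/, which is not a licensed coda consonant → ill-formed
[goz] — σ1 onset /g/, coda /z/ ok → well-formed
[soggf.naf] — violates constraint 1: syllable 1 coda /ggf/ has 3 consonants (> 2) → ill-formed
[os] — violates constraint 4: syllable 1 coda contains /s/, which is not a licensed coda consonant → ill-formed
[jkuzp] — violates constraint 2: syllable 1 onset /jk/ has 2 consonants (> 1) → ill-formed
[jes.gefz] — violates constraint 4: syllable 1 coda contains /s/, which is not a licensed coda consonant → ill-formed
Well-formed: [goz] → 1.

1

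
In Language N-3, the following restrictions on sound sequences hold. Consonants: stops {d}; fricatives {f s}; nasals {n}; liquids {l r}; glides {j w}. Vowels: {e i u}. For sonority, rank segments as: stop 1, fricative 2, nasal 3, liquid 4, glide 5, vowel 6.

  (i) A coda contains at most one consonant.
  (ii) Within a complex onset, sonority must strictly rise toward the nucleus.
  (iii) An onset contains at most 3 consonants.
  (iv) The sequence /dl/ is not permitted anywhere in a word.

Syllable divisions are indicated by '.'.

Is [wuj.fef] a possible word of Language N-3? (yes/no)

yes

[wuj.fef] — σ1 onset /w/, coda /j/ ok; σ2 onset /f/, coda /f/ ok → well-formed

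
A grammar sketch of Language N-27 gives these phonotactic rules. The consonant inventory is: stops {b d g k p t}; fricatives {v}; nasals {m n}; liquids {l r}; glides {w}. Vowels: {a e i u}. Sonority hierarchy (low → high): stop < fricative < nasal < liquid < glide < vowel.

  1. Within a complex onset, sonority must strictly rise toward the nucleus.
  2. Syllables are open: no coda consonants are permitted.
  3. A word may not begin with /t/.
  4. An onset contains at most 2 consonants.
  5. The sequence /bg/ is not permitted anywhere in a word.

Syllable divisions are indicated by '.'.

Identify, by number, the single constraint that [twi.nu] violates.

[twi.nu]: word begins with /t/.
This is a violation of constraint 3: "A word may not begin with /t/."
The remaining constraints (1, 2, 4, 5) are satisfied.

3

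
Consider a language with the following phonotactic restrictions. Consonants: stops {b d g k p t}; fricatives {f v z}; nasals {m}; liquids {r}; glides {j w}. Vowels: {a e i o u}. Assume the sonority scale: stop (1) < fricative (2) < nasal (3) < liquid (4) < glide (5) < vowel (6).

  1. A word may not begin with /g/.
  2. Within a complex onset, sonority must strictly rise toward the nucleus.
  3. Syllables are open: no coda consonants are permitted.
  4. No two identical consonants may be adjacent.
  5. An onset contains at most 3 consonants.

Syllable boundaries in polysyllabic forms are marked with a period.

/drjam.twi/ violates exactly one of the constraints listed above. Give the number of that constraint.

3

/drjam.twi/: syllable 1 coda /m/ has 1 consonant (> 0).
This is a violation of constraint 3: "Syllables are open: no coda consonants are permitted."
The remaining constraints (1, 2, 4, 5) are satisfied.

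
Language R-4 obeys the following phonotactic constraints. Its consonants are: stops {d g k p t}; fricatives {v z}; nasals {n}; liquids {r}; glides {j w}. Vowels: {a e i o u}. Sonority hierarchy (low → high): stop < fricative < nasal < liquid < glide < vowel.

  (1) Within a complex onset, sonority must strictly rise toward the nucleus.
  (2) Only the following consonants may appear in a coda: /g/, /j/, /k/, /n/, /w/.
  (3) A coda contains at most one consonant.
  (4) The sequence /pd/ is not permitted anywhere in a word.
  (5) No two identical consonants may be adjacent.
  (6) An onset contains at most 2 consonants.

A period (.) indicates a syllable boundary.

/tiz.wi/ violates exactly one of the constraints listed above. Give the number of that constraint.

2

/tiz.wi/: syllable 1 coda contains /z/, which is not a licensed coda consonant.
This is a violation of constraint 2: "Only the following consonants may appear in a coda: /g/, /j/, /k/, /n/, /w/."
The remaining constraints (1, 3, 4, 5, 6) are satisfied.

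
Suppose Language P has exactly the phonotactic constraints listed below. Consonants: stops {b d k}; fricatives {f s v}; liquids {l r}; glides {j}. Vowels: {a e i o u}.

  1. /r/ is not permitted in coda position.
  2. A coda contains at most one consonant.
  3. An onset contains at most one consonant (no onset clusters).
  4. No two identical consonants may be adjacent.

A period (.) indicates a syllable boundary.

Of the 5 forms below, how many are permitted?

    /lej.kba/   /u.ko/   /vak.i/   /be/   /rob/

/lej.kba/ — violates constraint 3: syllable 2 onset /kb/ has 2 consonants (> 1) → not permitted
/u.ko/ — σ1 onset /∅/, coda /∅/ ok; σ2 onset /k/, coda /∅/ ok → permitted
/vak.i/ — σ1 onset /v/, coda /k/ ok; σ2 onset /∅/, coda /∅/ ok → permitted
/be/ — σ1 onset /b/, coda /∅/ ok → permitted
/rob/ — σ1 onset /r/, coda /b/ ok → permitted
Permitted: /u.ko/, /vak.i/, /be/, /rob/ → 4.

4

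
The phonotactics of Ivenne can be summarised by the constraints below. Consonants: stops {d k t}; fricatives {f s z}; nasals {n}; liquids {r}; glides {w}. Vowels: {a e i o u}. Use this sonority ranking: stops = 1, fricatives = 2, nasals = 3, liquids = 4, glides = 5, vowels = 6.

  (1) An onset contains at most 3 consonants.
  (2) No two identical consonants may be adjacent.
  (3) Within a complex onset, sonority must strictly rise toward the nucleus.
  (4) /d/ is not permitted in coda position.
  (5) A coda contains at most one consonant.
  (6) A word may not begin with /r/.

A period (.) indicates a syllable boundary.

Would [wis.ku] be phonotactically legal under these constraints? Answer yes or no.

yes

[wis.ku] — σ1 onset /w/, coda /s/ ok; σ2 onset /k/, coda /∅/ ok → phonotactically legal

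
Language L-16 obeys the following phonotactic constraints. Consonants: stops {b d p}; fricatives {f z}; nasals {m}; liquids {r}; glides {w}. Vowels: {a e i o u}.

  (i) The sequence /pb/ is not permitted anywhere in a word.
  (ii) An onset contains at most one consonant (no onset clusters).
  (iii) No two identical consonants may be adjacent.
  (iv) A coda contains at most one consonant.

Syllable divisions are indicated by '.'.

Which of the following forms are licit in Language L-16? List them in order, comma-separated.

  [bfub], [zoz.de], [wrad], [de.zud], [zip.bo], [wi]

[bfub] — violates constraint (ii): syllable 1 onset /bf/ has 2 consonants (> 1) → illicit
[zoz.de] — σ1 onset /z/, coda /z/ ok; σ2 onset /d/, coda /∅/ ok → licit
[wrad] — violates constraint (ii): syllable 1 onset /wr/ has 2 consonants (> 1) → illicit
[de.zud] — σ1 onset /d/, coda /∅/ ok; σ2 onset /z/, coda /d/ ok → licit
[zip.bo] — violates constraint (i): contains banned sequence /pb/ → illicit
[wi] — σ1 onset /w/, coda /∅/ ok → licit

[zoz.de], [de.zud], [wi]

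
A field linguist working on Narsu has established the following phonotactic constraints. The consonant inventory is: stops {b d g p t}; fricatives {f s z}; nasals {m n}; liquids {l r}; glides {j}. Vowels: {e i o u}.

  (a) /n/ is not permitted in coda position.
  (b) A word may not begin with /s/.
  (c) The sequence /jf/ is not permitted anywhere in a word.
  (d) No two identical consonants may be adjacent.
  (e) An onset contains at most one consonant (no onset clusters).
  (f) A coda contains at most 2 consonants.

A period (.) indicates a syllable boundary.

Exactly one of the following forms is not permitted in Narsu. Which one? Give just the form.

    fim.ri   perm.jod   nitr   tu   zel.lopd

zel.lopd

fim.ri — σ1 onset /f/, coda /m/ ok; σ2 onset /r/, coda /∅/ ok → permitted
perm.jod — σ1 onset /p/, coda /rm/ (2C) ok; σ2 onset /j/, coda /d/ ok → permitted
nitr — σ1 onset /n/, coda /tr/ (2C) ok → permitted
tu — σ1 onset /t/, coda /∅/ ok → permitted
zel.lopd — violates constraint (d): adjacent identical consonants /ll/ → not permitted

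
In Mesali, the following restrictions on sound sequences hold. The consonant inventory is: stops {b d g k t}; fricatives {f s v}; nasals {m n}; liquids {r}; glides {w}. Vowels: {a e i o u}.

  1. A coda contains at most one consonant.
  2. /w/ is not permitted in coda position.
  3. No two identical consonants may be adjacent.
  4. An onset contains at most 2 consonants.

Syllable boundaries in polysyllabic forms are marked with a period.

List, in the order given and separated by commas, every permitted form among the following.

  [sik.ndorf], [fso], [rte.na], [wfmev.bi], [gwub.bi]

[fso], [rte.na]

[sik.ndorf] — violates constraint 1: syllable 2 coda /rf/ has 2 consonants (> 1) → not permitted
[fso] — σ1 onset /fs/ (2C), coda /∅/ ok → permitted
[rte.na] — σ1 onset /rt/ (2C), coda /∅/ ok; σ2 onset /n/, coda /∅/ ok → permitted
[wfmev.bi] — violates constraint 4: syllable 1 onset /wfm/ has 3 consonants (> 2) → not permitted
[gwub.bi] — violates constraint 3: adjacent identical consonants /bb/ → not permitted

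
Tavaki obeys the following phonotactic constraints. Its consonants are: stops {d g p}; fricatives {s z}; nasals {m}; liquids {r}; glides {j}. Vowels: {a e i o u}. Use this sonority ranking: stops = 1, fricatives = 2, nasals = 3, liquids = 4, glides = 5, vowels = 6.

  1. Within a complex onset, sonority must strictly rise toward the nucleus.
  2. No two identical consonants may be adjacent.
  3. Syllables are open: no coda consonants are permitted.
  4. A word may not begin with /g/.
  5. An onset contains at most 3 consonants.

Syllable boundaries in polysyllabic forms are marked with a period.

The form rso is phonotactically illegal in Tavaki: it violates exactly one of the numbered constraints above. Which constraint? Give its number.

rso: syllable 1 onset /rs/: /r/ (liquid, 4) → /s/ (fricative, 2) does not rise.
This is a violation of constraint 1: "Within a complex onset, sonority must strictly rise toward the nucleus."
The remaining constraints (2, 3, 4, 5) are satisfied.

1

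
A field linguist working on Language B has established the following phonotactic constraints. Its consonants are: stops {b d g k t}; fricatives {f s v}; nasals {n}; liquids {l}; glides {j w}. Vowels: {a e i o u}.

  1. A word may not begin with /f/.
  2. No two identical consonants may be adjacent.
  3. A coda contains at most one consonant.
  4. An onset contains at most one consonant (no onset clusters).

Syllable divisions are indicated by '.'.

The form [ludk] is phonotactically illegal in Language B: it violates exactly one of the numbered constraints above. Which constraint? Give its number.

3

[ludk]: syllable 1 coda /dk/ has 2 consonants (> 1).
This is a violation of constraint 3: "A coda contains at most one consonant."
The remaining constraints (1, 2, 4) are satisfied.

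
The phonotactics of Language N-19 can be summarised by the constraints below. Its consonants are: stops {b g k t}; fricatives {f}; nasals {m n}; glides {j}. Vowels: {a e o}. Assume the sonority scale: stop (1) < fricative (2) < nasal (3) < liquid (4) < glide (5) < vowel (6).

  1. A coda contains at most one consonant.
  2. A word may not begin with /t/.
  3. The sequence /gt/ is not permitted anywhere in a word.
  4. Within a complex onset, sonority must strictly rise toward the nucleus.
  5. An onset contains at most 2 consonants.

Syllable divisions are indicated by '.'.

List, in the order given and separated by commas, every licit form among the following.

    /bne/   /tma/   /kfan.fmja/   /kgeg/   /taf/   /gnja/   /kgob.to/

/bne/ — σ1 onset /bn/ (1→3 rises), coda /∅/ ok → licit
/tma/ — violates constraint 2: word begins with /t/ → illicit
/kfan.fmja/ — violates constraint 5: syllable 2 onset /fmj/ has 3 consonants (> 2) → illicit
/kgeg/ — violates constraint 4: syllable 1 onset /kg/: /k/ (stop, 1) → /g/ (stop, 1) does not rise → illicit
/taf/ — violates constraint 2: word begins with /t/ → illicit
/gnja/ — violates constraint 5: syllable 1 onset /gnj/ has 3 consonants (> 2) → illicit
/kgob.to/ — violates constraint 4: syllable 1 onset /kg/: /k/ (stop, 1) → /g/ (stop, 1) does not rise → illicit

/bne/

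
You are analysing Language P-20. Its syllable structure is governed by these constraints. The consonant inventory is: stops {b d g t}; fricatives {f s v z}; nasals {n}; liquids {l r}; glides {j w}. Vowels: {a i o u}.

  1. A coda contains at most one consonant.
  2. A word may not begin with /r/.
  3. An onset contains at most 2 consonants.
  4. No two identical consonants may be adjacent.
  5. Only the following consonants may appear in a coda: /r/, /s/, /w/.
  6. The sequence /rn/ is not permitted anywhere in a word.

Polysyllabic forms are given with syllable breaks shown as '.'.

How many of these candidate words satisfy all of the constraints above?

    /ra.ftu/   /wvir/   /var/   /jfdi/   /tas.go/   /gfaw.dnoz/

/ra.ftu/ — violates constraint 2: word begins with /r/ → ill-formed
/wvir/ — σ1 onset /wv/ (2C), coda /r/ ok → well-formed
/var/ — σ1 onset /v/, coda /r/ ok → well-formed
/jfdi/ — violates constraint 3: syllable 1 onset /jfd/ has 3 consonants (> 2) → ill-formed
/tas.go/ — σ1 onset /t/, coda /s/ ok; σ2 onset /g/, coda /∅/ ok → well-formed
/gfaw.dnoz/ — violates constraint 5: syllable 2 coda contains /z/, which is not a licensed coda consonant → ill-formed
Well-formed: /wvir/, /var/, /tas.go/ → 3.

3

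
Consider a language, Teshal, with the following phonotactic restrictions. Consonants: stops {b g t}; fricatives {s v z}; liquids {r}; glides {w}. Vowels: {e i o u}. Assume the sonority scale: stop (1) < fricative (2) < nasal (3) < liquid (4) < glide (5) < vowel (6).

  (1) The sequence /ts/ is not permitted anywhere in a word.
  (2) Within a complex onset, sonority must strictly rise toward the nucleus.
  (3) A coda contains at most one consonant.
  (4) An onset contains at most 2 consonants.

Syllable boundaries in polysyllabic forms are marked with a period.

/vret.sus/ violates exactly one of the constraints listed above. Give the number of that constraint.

1

/vret.sus/: contains banned sequence /ts/.
This is a violation of constraint 1: "The sequence /ts/ is not permitted anywhere in a word."
The remaining constraints (2, 3, 4) are satisfied.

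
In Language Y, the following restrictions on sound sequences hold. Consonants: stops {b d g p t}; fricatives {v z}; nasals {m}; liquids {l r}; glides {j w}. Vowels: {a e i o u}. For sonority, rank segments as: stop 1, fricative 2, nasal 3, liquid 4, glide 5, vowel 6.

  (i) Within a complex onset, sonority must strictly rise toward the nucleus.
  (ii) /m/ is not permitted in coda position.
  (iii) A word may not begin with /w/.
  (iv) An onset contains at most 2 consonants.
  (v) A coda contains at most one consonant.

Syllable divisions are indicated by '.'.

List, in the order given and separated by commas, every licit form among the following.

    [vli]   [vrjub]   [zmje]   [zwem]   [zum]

[vli]

[vli] — σ1 onset /vl/ (2→4 rises), coda /∅/ ok → licit
[vrjub] — violates constraint (iv): syllable 1 onset /vrj/ has 3 consonants (> 2) → illicit
[zmje] — violates constraint (iv): syllable 1 onset /zmj/ has 3 consonants (> 2) → illicit
[zwem] — violates constraint (ii): syllable 1 coda contains /m/ → illicit
[zum] — violates constraint (ii): syllable 1 coda contains /m/ → illicit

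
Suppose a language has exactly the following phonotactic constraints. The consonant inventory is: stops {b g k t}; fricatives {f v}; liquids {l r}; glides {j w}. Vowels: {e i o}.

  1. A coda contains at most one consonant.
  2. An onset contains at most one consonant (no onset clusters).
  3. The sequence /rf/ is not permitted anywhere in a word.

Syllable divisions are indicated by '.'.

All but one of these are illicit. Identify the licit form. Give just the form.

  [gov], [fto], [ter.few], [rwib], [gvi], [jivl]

[gov]

[gov] — σ1 onset /g/, coda /v/ ok → licit
[fto] — violates constraint 2: syllable 1 onset /ft/ has 2 consonants (> 1) → illicit
[ter.few] — violates constraint 3: contains banned sequence /rf/ → illicit
[rwib] — violates constraint 2: syllable 1 onset /rw/ has 2 consonants (> 1) → illicit
[gvi] — violates constraint 2: syllable 1 onset /gv/ has 2 consonants (> 1) → illicit
[jivl] — violates constraint 1: syllable 1 coda /vl/ has 2 consonants (> 1) → illicit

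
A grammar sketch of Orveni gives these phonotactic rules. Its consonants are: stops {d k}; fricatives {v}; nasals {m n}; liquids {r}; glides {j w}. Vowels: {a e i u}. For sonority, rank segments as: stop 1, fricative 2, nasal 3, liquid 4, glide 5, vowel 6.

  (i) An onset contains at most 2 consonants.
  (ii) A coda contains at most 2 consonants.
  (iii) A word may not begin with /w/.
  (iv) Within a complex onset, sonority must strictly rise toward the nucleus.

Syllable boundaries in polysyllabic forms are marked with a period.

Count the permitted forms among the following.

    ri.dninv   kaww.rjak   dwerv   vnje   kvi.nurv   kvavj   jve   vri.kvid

ri.dninv — σ1 onset /r/, coda /∅/ ok; σ2 onset /dn/ (1→3 rises), coda /nv/ (2C) ok → permitted
kaww.rjak — σ1 onset /k/, coda /ww/ (2C) ok; σ2 onset /rj/ (4→5 rises), coda /k/ ok → permitted
dwerv — σ1 onset /dw/ (1→5 rises), coda /rv/ (2C) ok → permitted
vnje — violates constraint (i): syllable 1 onset /vnj/ has 3 consonants (> 2) → not permitted
kvi.nurv — σ1 onset /kv/ (1→2 rises), coda /∅/ ok; σ2 onset /n/, coda /rv/ (2C) ok → permitted
kvavj — σ1 onset /kv/ (1→2 rises), coda /vj/ (2C) ok → permitted
jve — violates constraint (iv): syllable 1 onset /jv/: /j/ (glide, 5) → /v/ (fricative, 2) does not rise → not permitted
vri.kvid — σ1 onset /vr/ (2→4 rises), coda /∅/ ok; σ2 onset /kv/ (1→2 rises), coda /d/ ok → permitted
Permitted: ri.dninv, kaww.rjak, dwerv, kvi.nurv, kvavj, vri.kvid → 6.

6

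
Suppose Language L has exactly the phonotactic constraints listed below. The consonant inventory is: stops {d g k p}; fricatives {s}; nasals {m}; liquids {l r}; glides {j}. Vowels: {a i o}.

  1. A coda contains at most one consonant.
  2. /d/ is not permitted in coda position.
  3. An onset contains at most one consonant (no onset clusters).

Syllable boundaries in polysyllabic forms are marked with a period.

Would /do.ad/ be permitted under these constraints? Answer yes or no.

no

/do.ad/ — violates constraint 2: syllable 2 coda contains /d/ → not permitted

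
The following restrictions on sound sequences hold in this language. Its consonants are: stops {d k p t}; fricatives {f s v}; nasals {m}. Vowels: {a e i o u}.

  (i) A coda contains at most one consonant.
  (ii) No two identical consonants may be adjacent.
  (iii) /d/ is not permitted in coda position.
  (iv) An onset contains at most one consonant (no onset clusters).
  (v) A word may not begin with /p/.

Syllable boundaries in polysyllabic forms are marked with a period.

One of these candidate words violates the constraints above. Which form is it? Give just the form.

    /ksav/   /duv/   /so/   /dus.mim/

/ksav/ — violates constraint (iv): syllable 1 onset /ks/ has 2 consonants (> 1) → phonotactically illegal
/duv/ — σ1 onset /d/, coda /v/ ok → phonotactically legal
/so/ — σ1 onset /s/, coda /∅/ ok → phonotactically legal
/dus.mim/ — σ1 onset /d/, coda /s/ ok; σ2 onset /m/, coda /m/ ok → phonotactically legal

/ksav/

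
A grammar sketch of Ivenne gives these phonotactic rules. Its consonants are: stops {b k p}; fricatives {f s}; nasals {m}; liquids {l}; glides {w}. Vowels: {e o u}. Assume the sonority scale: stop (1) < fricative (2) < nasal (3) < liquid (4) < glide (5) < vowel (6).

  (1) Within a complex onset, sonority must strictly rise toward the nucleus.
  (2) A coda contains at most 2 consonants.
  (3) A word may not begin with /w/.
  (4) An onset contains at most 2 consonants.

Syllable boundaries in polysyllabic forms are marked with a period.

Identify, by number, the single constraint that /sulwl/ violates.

2

/sulwl/: syllable 1 coda /lwl/ has 3 consonants (> 2).
This is a violation of constraint 2: "A coda contains at most 2 consonants."
The remaining constraints (1, 3, 4) are satisfied.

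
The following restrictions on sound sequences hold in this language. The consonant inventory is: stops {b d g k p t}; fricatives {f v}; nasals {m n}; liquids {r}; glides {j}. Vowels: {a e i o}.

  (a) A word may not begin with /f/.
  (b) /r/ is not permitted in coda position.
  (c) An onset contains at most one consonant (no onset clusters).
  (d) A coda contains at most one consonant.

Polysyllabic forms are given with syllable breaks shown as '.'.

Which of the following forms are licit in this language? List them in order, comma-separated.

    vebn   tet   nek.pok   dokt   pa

tet, nek.pok, pa

vebn — violates constraint (d): syllable 1 coda /bn/ has 2 consonants (> 1) → illicit
tet — σ1 onset /t/, coda /t/ ok → licit
nek.pok — σ1 onset /n/, coda /k/ ok; σ2 onset /p/, coda /k/ ok → licit
dokt — violates constraint (d): syllable 1 coda /kt/ has 2 consonants (> 1) → illicit
pa — σ1 onset /p/, coda /∅/ ok → licit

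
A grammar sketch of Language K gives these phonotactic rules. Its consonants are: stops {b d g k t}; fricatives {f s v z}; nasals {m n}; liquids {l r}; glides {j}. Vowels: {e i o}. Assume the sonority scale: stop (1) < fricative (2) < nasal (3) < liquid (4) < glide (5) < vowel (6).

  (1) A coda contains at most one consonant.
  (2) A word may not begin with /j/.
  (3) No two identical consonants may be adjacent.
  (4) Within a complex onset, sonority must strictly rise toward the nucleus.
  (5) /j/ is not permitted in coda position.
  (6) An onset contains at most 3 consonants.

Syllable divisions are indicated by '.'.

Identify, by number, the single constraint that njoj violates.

5

njoj: syllable 1 coda contains /j/.
This is a violation of constraint 5: "/j/ is not permitted in coda position."
The remaining constraints (1, 2, 3, 4, 6) are satisfied.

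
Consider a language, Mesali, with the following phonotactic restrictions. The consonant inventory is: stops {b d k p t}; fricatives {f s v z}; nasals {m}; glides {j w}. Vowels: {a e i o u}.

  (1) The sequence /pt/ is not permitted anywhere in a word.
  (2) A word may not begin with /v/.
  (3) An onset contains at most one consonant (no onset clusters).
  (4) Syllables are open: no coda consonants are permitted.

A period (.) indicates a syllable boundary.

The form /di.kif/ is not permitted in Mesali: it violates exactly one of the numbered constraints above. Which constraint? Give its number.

4

/di.kif/: syllable 2 coda /f/ has 1 consonant (> 0).
This is a violation of constraint 4: "Syllables are open: no coda consonants are permitted."
The remaining constraints (1, 2, 3) are satisfied.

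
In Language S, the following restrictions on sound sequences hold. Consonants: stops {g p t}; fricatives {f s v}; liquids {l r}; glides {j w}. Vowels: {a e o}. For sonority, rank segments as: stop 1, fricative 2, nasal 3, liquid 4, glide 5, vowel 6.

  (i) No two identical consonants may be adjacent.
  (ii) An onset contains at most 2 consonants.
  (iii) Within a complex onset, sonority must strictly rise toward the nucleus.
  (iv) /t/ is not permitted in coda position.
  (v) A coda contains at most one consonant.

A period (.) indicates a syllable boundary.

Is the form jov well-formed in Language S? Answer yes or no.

yes

jov — σ1 onset /j/, coda /v/ ok → well-formed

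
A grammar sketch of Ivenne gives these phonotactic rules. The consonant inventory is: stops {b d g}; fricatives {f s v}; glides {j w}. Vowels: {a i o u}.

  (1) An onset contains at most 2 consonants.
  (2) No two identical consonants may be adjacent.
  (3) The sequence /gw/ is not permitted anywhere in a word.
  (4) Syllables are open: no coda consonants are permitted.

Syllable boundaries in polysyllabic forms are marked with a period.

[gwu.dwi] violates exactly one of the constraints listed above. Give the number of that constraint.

[gwu.dwi]: contains banned sequence /gw/.
This is a violation of constraint 3: "The sequence /gw/ is not permitted anywhere in a word."
The remaining constraints (1, 2, 4) are satisfied.

3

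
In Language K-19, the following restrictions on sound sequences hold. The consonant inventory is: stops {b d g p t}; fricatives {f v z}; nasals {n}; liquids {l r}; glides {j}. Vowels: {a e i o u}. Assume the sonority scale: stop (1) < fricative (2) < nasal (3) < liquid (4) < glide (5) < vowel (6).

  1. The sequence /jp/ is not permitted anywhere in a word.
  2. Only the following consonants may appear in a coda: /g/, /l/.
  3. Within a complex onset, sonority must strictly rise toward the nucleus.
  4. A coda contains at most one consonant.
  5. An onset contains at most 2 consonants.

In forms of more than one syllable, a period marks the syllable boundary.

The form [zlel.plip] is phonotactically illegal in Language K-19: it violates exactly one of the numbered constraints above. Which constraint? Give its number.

2

[zlel.plip]: syllable 2 coda contains /p/, which is not a licensed coda consonant.
This is a violation of constraint 2: "Only the following consonants may appear in a coda: /g/, /l/."
The remaining constraints (1, 3, 4, 5) are satisfied.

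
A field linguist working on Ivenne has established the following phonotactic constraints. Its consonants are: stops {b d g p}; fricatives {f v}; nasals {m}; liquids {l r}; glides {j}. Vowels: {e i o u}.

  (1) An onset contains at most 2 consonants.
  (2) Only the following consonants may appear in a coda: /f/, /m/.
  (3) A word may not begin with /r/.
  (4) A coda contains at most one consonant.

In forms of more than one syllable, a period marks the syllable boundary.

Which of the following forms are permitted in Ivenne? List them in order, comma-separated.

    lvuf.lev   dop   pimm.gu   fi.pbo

fi.pbo

lvuf.lev — violates constraint 2: syllable 2 coda contains /v/, which is not a licensed coda consonant → not permitted
dop — violates constraint 2: syllable 1 coda contains /p/, which is not a licensed coda consonant → not permitted
pimm.gu — violates constraint 4: syllable 1 coda /mm/ has 2 consonants (> 1) → not permitted
fi.pbo — σ1 onset /f/, coda /∅/ ok; σ2 onset /pb/ (2C), coda /∅/ ok → permitted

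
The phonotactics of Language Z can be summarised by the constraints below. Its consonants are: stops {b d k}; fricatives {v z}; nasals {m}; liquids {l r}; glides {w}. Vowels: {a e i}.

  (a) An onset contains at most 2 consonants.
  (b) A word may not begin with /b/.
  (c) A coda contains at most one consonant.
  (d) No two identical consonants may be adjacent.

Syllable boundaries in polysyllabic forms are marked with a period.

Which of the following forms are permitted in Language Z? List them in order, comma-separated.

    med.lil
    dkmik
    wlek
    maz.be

med.lil, wlek, maz.be

med.lil — σ1 onset /m/, coda /d/ ok; σ2 onset /l/, coda /l/ ok → permitted
dkmik — violates constraint (a): syllable 1 onset /dkm/ has 3 consonants (> 2) → not permitted
wlek — σ1 onset /wl/ (2C), coda /k/ ok → permitted
maz.be — σ1 onset /m/, coda /z/ ok; σ2 onset /b/, coda /∅/ ok → permitted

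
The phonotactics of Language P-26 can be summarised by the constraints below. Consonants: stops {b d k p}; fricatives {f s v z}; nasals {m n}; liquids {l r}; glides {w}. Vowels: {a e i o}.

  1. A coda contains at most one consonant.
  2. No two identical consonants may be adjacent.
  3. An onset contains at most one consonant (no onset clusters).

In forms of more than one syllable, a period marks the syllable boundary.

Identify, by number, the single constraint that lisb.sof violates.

lisb.sof: syllable 1 coda /sb/ has 2 consonants (> 1).
This is a violation of constraint 1: "A coda contains at most one consonant."
The remaining constraints (2, 3) are satisfied.

1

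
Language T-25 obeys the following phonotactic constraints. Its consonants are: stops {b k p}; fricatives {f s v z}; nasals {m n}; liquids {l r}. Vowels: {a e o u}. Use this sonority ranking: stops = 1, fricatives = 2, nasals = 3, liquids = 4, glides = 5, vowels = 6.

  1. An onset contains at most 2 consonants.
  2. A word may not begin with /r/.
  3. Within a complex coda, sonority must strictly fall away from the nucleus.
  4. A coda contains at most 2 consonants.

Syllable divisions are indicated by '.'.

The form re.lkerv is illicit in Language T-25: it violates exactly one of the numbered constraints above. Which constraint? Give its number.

2

re.lkerv: word begins with /r/.
This is a violation of constraint 2: "A word may not begin with /r/."
The remaining constraints (1, 3, 4) are satisfied.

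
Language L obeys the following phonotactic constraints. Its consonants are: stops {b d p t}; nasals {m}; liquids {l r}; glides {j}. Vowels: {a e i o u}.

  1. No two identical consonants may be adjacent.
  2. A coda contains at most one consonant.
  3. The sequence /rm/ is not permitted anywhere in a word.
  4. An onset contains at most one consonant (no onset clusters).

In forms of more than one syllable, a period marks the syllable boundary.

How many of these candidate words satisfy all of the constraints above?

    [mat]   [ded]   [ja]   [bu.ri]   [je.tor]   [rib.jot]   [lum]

[mat] — σ1 onset /m/, coda /t/ ok → permitted
[ded] — σ1 onset /d/, coda /d/ ok → permitted
[ja] — σ1 onset /j/, coda /∅/ ok → permitted
[bu.ri] — σ1 onset /b/, coda /∅/ ok; σ2 onset /r/, coda /∅/ ok → permitted
[je.tor] — σ1 onset /j/, coda /∅/ ok; σ2 onset /t/, coda /r/ ok → permitted
[rib.jot] — σ1 onset /r/, coda /b/ ok; σ2 onset /j/, coda /t/ ok → permitted
[lum] — σ1 onset /l/, coda /m/ ok → permitted
Permitted: [mat], [ded], [ja], [bu.ri], [je.tor], [rib.jot], [lum] → 7.

7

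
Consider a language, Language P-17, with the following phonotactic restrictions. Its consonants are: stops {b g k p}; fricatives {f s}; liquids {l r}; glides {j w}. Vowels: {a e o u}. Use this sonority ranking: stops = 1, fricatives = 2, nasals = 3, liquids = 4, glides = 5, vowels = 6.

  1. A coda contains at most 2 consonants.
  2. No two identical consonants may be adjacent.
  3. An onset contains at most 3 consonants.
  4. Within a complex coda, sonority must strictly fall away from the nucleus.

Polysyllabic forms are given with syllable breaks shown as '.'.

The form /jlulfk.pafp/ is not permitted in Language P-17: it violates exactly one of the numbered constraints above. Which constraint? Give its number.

/jlulfk.pafp/: syllable 1 coda /lfk/ has 3 consonants (> 2).
This is a violation of constraint 1: "A coda contains at most 2 consonants."
The remaining constraints (2, 3, 4) are satisfied.

1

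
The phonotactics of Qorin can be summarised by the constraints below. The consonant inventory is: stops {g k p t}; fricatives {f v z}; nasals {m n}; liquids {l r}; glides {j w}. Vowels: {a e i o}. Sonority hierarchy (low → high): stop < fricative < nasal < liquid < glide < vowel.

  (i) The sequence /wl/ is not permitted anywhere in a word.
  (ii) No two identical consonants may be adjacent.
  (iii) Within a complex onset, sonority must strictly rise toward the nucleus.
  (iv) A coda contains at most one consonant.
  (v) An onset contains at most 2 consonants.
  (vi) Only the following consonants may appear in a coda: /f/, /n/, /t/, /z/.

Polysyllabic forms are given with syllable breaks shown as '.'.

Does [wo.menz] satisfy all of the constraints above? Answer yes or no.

[wo.menz] — violates constraint (iv): syllable 2 coda /nz/ has 2 consonants (> 1) → phonotactically illegal

no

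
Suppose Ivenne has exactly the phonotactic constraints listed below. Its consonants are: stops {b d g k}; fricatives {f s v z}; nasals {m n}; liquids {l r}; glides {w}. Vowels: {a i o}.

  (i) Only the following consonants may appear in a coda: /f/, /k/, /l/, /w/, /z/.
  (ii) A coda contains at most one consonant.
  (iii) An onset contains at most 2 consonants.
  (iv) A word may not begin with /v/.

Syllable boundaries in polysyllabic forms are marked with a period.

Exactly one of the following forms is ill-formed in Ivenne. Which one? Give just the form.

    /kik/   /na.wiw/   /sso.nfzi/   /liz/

/kik/ — σ1 onset /k/, coda /k/ ok → well-formed
/na.wiw/ — σ1 onset /n/, coda /∅/ ok; σ2 onset /w/, coda /w/ ok → well-formed
/sso.nfzi/ — violates constraint (iii): syllable 2 onset /nfz/ has 3 consonants (> 2) → ill-formed
/liz/ — σ1 onset /l/, coda /z/ ok → well-formed

/sso.nfzi/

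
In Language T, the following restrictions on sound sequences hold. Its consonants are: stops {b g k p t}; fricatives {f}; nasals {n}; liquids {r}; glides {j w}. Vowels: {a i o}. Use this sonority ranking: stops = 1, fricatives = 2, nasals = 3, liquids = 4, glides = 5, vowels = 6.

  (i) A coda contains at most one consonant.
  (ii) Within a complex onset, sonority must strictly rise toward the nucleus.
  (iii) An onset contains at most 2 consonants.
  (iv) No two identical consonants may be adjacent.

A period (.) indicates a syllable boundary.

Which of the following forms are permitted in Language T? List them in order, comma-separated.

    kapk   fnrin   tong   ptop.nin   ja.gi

ja.gi

kapk — violates constraint (i): syllable 1 coda /pk/ has 2 consonants (> 1) → not permitted
fnrin — violates constraint (iii): syllable 1 onset /fnr/ has 3 consonants (> 2) → not permitted
tong — violates constraint (i): syllable 1 coda /ng/ has 2 consonants (> 1) → not permitted
ptop.nin — violates constraint (ii): syllable 1 onset /pt/: /p/ (stop, 1) → /t/ (stop, 1) does not rise → not permitted
ja.gi — σ1 onset /j/, coda /∅/ ok; σ2 onset /g/, coda /∅/ ok → permitted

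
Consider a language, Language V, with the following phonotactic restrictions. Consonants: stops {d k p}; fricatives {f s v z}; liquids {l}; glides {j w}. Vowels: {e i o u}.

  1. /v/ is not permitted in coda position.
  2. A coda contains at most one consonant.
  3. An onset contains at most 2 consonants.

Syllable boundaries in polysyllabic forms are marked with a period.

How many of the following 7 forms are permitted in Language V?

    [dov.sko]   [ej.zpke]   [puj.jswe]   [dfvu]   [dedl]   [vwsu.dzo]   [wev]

0

[dov.sko] — violates constraint 1: syllable 1 coda contains /v/ → not permitted
[ej.zpke] — violates constraint 3: syllable 2 onset /zpk/ has 3 consonants (> 2) → not permitted
[puj.jswe] — violates constraint 3: syllable 2 onset /jsw/ has 3 consonants (> 2) → not permitted
[dfvu] — violates constraint 3: syllable 1 onset /dfv/ has 3 consonants (> 2) → not permitted
[dedl] — violates constraint 2: syllable 1 coda /dl/ has 2 consonants (> 1) → not permitted
[vwsu.dzo] — violates constraint 3: syllable 1 onset /vws/ has 3 consonants (> 2) → not permitted
[wev] — violates constraint 1: syllable 1 coda contains /v/ → not permitted
No form is permitted → 0.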